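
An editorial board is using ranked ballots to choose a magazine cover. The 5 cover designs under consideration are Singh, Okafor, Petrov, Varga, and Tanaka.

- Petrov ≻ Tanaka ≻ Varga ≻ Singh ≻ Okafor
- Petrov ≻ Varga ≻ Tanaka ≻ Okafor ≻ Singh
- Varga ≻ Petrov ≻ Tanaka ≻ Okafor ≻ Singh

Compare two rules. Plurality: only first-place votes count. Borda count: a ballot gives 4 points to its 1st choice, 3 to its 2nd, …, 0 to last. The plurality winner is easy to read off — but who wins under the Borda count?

Petrov

Plurality first-place counts: Singh 0, Okafor 0, Petrov 2, Varga 1, Tanaka 0 → Petrov.
Borda totals: Singh 1, Okafor 2, Petrov 11, Varga 9, Tanaka 7 → Petrov.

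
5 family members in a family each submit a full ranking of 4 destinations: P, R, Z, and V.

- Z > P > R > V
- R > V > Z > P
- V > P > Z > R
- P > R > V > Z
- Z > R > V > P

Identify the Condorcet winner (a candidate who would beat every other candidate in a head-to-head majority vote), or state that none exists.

Head-to-head results (5 voters total):
P vs R: P wins 3–2.
P vs Z: Z wins 3–2.
P vs V: V wins 3–2.
R vs Z: Z wins 3–2.
R vs V: R wins 4–1.
Z vs V: V wins 3–2.
No candidate beats all others: P beats R beats V beats P, a majority cycle.

None — there is no Condorcet winner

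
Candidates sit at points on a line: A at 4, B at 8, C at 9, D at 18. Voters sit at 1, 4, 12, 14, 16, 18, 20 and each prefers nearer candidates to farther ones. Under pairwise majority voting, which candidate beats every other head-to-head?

With single-peaked preferences on a line, the Condorcet winner is the candidate closest to the median voter.
The median voter (position 14) is closest to D at 18.
Check: D vs C — voters closer to D: 4 of 7.

D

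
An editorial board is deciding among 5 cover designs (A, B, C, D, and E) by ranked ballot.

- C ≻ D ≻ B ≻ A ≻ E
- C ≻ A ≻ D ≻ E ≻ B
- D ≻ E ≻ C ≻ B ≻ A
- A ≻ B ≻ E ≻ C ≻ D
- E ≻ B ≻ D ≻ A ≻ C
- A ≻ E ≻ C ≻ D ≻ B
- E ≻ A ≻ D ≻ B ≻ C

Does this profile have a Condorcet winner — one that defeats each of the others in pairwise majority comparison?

Yes

Head-to-head results (7 voters total):
A vs B: A wins 4–3.
A vs C: A wins 4–3.
A vs D: A wins 4–3.
A vs E: A wins 4–3.
B vs C: C wins 4–3.
B vs D: D wins 5–2.
B vs E: E wins 5–2.
C vs D: C wins 4–3.
C vs E: E wins 5–2.
D vs E: E wins 4–3.
A beats each rival — B (4–3), C (4–3), D (4–3), E (4–3) — so A is the Condorcet winner.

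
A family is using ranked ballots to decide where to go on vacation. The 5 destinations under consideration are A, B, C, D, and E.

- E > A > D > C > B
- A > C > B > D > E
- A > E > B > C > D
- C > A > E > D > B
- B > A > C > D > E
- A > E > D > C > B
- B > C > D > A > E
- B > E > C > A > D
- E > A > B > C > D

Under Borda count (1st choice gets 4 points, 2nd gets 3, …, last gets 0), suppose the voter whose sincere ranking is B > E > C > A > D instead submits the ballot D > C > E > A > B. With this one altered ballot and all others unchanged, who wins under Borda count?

Borda totals with the altered ballot: A 26, B 14, C 19, D 13, E 18.
The winner is unchanged: still A.

A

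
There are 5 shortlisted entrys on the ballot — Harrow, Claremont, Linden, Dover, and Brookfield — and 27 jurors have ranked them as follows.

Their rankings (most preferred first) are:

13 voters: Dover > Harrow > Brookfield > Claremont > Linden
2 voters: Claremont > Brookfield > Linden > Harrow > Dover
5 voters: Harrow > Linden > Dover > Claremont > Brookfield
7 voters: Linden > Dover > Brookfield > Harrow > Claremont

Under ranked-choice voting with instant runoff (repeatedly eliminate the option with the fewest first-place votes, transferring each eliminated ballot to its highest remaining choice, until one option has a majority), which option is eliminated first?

Round 1: Dover 13, Linden 7, Harrow 5, Claremont 2, Brookfield 0. Brookfield has the fewest and is eliminated.
Round 2: Dover 13, Linden 7, Harrow 5, Claremont 2. Claremont has the fewest and is eliminated.
Round 3: Dover 13, Linden 9, Harrow 5. Harrow has the fewest and is eliminated.
Round 4: Linden 14, Dover 13. Linden has a majority.

Brookfield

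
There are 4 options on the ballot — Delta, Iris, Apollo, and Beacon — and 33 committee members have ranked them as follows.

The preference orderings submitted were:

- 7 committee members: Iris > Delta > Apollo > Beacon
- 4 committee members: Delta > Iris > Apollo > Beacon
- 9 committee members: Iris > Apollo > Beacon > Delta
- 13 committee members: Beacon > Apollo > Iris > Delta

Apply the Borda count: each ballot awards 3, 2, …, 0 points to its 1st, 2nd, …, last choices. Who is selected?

Borda scores:
  Delta: 7·2 + 4·3 + 9·0 + 13·0 = 26
  Iris: 7·3 + 4·2 + 9·3 + 13·1 = 69
  Apollo: 7·1 + 4·1 + 9·2 + 13·2 = 55
  Beacon: 7·0 + 4·0 + 9·1 + 13·3 = 48
Iris has the highest total.

Iris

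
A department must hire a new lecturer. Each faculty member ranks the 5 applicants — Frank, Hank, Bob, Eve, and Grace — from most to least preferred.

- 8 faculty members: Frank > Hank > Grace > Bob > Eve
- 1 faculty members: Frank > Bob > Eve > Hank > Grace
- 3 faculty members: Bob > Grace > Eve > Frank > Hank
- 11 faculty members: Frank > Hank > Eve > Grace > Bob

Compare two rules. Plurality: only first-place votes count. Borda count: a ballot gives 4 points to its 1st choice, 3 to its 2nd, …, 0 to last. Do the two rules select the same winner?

Plurality first-place counts: Frank 20, Hank 0, Bob 3, Eve 0, Grace 0 → Frank.
Borda totals: Frank 83, Hank 58, Bob 23, Eve 30, Grace 36 → Frank.
The two rules agree on Frank.

Yes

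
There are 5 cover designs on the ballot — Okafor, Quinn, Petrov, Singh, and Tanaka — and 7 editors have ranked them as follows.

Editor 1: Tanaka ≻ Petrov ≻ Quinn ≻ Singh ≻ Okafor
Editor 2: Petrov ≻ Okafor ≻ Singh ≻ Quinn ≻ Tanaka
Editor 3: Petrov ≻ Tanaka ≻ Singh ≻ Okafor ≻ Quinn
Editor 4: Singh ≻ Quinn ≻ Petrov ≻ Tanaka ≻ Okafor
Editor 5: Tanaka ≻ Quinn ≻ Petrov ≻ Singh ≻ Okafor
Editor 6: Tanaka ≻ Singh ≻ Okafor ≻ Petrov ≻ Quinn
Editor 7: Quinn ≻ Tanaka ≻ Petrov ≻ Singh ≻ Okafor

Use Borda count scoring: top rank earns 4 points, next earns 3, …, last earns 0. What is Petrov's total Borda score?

Borda scores:
  Okafor: 0 + 3 + 1 + 0 + 0 + 2 + 0 = 6
  Quinn: 2 + 1 + 0 + 3 + 3 + 0 + 4 = 13
  Petrov: 3 + 4 + 4 + 2 + 2 + 1 + 2 = 18
  Singh: 1 + 2 + 2 + 4 + 1 + 3 + 1 = 14
  Tanaka: 4 + 0 + 3 + 1 + 4 + 4 + 3 = 19

18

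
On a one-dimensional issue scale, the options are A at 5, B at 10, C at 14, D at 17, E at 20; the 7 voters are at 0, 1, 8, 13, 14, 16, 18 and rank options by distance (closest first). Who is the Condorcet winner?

C

With single-peaked preferences on a line, the Condorcet winner is the candidate closest to the median voter.
The median voter (position 13) is closest to C at 14.
Check: C vs B — voters closer to C: 4 of 7.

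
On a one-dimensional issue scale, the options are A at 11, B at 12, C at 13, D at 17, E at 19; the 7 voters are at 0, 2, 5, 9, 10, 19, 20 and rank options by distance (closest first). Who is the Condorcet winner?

A

With single-peaked preferences on a line, the Condorcet winner is the candidate closest to the median voter.
The median voter (position 9) is closest to A at 11.
Check: A vs D — voters closer to A: 5 of 7.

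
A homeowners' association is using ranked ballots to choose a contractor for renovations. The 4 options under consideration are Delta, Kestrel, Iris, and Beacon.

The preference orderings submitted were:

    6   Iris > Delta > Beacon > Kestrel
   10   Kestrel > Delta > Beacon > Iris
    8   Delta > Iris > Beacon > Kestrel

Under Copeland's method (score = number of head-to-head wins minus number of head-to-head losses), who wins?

Pairwise results:
  Delta vs Kestrel: Delta wins 14–10.
  Delta vs Iris: Delta wins 18–6.
  Delta vs Beacon: Delta wins 24–0.
  Kestrel vs Iris: Iris wins 14–10.
  Kestrel vs Beacon: Beacon wins 14–10.
  Iris vs Beacon: Iris wins 14–10.
Copeland scores (wins − losses):
  Delta: 3 − 0 = 3
  Kestrel: 0 − 3 = -3
  Iris: 2 − 1 = 1
  Beacon: 1 − 2 = -1
Delta has the best Copeland score.

Delta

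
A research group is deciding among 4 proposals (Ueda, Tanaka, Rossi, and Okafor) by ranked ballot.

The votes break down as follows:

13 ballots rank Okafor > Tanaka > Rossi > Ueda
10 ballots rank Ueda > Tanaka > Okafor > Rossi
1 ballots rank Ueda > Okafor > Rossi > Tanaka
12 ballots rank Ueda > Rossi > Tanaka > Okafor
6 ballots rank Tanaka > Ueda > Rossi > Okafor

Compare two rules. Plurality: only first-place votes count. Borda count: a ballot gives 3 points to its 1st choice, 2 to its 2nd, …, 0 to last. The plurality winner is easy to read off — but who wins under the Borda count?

Ueda

Plurality first-place counts: Ueda 23, Tanaka 6, Rossi 0, Okafor 13 → Ueda.
Borda totals: Ueda 81, Tanaka 76, Rossi 44, Okafor 51 → Ueda.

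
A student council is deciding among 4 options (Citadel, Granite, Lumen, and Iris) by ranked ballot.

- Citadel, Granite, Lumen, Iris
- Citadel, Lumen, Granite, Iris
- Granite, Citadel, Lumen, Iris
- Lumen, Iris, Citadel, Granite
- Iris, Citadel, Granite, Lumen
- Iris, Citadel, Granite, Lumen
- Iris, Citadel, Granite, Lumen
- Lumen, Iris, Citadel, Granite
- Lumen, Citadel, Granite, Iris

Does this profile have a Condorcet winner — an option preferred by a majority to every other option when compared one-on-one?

No

Head-to-head results (9 voters total):
Citadel vs Granite: Citadel wins 8–1.
Citadel vs Lumen: Citadel wins 6–3.
Citadel vs Iris: Iris wins 5–4.
Granite vs Lumen: Granite wins 5–4.
Granite vs Iris: Iris wins 5–4.
Lumen vs Iris: Lumen wins 6–3.
No candidate beats all others: Citadel beats Lumen beats Iris beats Citadel, a majority cycle.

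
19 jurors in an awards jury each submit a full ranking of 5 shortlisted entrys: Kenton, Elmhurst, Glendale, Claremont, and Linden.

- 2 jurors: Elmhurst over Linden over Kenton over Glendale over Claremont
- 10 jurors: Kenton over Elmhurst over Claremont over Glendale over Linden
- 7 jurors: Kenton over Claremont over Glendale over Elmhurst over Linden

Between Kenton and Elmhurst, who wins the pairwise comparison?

Ballots ranking Kenton above Elmhurst: 10+7 = 17.
Ballots ranking Elmhurst above Kenton: 2.
Kenton wins the head-to-head, 17–2.

Kenton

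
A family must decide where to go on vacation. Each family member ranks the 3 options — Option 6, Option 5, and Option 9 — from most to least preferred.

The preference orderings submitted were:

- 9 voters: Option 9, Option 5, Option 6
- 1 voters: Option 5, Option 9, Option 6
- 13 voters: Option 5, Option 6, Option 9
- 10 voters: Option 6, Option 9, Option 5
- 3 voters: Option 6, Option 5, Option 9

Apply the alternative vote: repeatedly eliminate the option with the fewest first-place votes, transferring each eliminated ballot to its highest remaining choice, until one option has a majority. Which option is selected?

Round 1: Option 5 14, Option 6 13, Option 9 9. Option 9 has the fewest and is eliminated.
Round 2: Option 5 23, Option 6 13. Option 5 has a majority.

Option 5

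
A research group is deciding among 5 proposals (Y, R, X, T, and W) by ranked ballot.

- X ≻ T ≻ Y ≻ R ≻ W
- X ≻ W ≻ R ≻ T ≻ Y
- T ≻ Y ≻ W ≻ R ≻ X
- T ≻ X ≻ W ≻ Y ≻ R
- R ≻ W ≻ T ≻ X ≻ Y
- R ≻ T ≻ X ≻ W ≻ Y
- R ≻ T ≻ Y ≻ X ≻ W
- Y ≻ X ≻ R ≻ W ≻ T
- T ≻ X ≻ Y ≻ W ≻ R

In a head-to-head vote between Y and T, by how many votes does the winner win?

7

Ballots ranking Y above T: 1.
Ballots ranking T above Y: 8.
T wins 8–1, a margin of 7.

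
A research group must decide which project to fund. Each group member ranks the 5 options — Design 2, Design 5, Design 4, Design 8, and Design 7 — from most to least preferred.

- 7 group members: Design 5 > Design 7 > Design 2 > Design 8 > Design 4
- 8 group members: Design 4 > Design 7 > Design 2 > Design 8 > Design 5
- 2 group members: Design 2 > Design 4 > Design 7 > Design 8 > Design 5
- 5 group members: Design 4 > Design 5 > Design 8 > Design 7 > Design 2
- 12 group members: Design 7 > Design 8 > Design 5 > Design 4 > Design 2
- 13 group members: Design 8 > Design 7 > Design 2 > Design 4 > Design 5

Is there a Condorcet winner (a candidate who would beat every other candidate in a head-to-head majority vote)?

Yes

Head-to-head results (47 voters total):
Design 2 vs Design 5: Design 5 wins 24–23.
Design 2 vs Design 4: Design 4 wins 25–22.
Design 2 vs Design 8: Design 8 wins 30–17.
Design 2 vs Design 7: Design 7 wins 45–2.
Design 5 vs Design 4: Design 4 wins 28–19.
Design 5 vs Design 8: Design 8 wins 35–12.
Design 5 vs Design 7: Design 7 wins 35–12.
Design 4 vs Design 8: Design 8 wins 32–15.
Design 4 vs Design 7: Design 7 wins 32–15.
Design 8 vs Design 7: Design 7 wins 29–18.
Design 7 beats each rival — Design 2 (45–2), Design 5 (35–12), Design 4 (32–15), Design 8 (29–18) — so Design 7 is the Condorcet winner.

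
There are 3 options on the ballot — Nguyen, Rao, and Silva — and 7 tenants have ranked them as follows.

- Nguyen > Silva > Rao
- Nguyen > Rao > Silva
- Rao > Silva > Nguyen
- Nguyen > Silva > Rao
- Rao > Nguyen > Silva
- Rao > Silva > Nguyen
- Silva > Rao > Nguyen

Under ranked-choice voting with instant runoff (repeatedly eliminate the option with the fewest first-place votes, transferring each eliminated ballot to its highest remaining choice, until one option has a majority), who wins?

Rao

Round 1: Nguyen 3, Rao 3, Silva 1. Silva has the fewest and is eliminated.
Round 2: Rao 4, Nguyen 3. Rao has a majority.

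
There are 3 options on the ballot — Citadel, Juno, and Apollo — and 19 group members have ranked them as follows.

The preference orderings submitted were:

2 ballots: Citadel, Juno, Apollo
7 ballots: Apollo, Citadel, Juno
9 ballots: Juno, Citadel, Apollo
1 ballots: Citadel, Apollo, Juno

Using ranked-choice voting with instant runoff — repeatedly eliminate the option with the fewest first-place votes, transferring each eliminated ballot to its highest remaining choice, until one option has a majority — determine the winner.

Juno

Round 1: Juno 9, Apollo 7, Citadel 3. Citadel has the fewest and is eliminated.
Round 2: Juno 11, Apollo 8. Juno has a majority.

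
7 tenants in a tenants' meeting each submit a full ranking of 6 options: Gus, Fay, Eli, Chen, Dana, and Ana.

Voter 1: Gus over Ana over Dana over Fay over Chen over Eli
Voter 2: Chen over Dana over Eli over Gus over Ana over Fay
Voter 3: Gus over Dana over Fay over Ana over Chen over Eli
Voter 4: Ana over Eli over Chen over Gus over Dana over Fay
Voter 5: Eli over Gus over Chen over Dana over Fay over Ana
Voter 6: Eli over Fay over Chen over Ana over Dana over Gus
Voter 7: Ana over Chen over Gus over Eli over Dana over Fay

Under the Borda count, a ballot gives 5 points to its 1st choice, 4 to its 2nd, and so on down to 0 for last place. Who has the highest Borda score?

Borda scores:
  Gus: 5 + 2 + 5 + 2 + 4 + 0 + 3 = 21
  Fay: 2 + 0 + 3 + 0 + 1 + 4 + 0 = 10
  Eli: 0 + 3 + 0 + 4 + 5 + 5 + 2 = 19
  Chen: 1 + 5 + 1 + 3 + 3 + 3 + 4 = 20
  Dana: 3 + 4 + 4 + 1 + 2 + 1 + 1 = 16
  Ana: 4 + 1 + 2 + 5 + 0 + 2 + 5 = 19
Gus has the highest total.

Gus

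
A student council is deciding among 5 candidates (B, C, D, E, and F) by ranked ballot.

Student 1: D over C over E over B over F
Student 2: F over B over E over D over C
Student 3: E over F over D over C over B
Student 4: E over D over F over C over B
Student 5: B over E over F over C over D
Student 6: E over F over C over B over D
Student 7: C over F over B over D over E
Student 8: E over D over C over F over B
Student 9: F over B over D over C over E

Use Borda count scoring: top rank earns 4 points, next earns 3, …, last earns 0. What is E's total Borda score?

23

Borda scores:
  B: 1 + 3 + 0 + 0 + 4 + 1 + 2 + 0 + 3 = 14
  C: 3 + 0 + 1 + 1 + 1 + 2 + 4 + 2 + 1 = 15
  D: 4 + 1 + 2 + 3 + 0 + 0 + 1 + 3 + 2 = 16
  E: 2 + 2 + 4 + 4 + 3 + 4 + 0 + 4 + 0 = 23
  F: 0 + 4 + 3 + 2 + 2 + 3 + 3 + 1 + 4 = 22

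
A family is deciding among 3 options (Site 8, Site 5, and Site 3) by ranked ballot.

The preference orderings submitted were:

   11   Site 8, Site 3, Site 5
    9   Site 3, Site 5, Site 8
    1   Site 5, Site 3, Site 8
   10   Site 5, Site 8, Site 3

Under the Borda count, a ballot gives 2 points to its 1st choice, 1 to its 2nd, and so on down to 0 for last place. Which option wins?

Site 8

Borda scores:
  Site 8: 11·2 + 9·0 + 0 + 10·1 = 32
  Site 5: 11·0 + 9·1 + 2 + 10·2 = 31
  Site 3: 11·1 + 9·2 + 1 + 10·0 = 30
Site 8 has the highest total.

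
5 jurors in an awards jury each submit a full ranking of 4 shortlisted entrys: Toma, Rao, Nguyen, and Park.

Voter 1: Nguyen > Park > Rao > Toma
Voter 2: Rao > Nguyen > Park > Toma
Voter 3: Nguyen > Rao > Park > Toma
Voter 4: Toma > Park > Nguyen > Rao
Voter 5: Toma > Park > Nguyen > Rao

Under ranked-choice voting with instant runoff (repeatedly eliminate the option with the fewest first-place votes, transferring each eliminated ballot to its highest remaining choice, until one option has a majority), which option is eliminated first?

Round 1: Toma 2, Nguyen 2, Rao 1, Park 0. Park has the fewest and is eliminated.
Round 2: Toma 2, Nguyen 2, Rao 1. Rao has the fewest and is eliminated.
Round 3: Nguyen 3, Toma 2. Nguyen has a majority.

Park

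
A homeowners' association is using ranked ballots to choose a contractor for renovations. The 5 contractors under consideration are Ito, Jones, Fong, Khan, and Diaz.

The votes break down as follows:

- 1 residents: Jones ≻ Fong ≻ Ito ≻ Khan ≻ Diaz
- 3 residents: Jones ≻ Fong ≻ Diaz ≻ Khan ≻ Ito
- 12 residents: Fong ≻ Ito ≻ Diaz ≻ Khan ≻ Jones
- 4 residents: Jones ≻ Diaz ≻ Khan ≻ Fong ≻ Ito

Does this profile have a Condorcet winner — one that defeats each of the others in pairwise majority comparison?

Head-to-head results (20 voters total):
Ito vs Jones: Ito wins 12–8.
Ito vs Fong: Fong wins 20–0.
Ito vs Khan: Ito wins 13–7.
Ito vs Diaz: Ito wins 13–7.
Jones vs Fong: Fong wins 12–8.
Jones vs Khan: Khan wins 12–8.
Jones vs Diaz: Diaz wins 12–8.
Fong vs Khan: Fong wins 16–4.
Fong vs Diaz: Fong wins 16–4.
Khan vs Diaz: Diaz wins 19–1.
Fong beats each rival — Ito (20–0), Jones (12–8), Khan (16–4), Diaz (16–4) — so Fong is the Condorcet winner.

Yes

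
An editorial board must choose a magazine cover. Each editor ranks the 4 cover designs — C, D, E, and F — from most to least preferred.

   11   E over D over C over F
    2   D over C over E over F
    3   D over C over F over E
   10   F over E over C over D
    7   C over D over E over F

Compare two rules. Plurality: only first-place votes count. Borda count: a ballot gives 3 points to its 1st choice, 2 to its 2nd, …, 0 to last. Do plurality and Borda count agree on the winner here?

Plurality first-place counts: C 7, D 5, E 11, F 10 → E.
Borda totals: C 52, D 51, E 62, F 33 → E.
The two rules agree on E.

Yes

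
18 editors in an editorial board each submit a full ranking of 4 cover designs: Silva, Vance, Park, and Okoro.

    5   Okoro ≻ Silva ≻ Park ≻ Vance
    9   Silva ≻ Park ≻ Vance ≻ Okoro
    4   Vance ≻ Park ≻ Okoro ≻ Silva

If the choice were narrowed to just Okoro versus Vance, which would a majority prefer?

Vance

Ballots ranking Okoro above Vance: 5.
Ballots ranking Vance above Okoro: 9+4 = 13.
Vance wins the head-to-head, 13–5.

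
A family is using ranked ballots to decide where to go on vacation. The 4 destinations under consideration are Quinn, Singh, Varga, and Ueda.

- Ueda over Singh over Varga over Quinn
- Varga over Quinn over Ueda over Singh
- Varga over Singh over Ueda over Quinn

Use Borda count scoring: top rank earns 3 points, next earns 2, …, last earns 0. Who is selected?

Varga

Borda scores:
  Quinn: 0 + 2 + 0 = 2
  Singh: 2 + 0 + 2 = 4
  Varga: 1 + 3 + 3 = 7
  Ueda: 3 + 1 + 1 = 5
Varga has the highest total.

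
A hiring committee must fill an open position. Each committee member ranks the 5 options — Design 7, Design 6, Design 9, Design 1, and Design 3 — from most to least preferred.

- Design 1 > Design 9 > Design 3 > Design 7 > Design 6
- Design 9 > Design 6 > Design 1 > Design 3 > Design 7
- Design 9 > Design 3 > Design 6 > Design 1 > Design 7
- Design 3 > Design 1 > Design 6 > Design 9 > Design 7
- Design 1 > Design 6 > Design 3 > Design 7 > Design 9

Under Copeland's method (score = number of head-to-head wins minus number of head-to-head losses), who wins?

Pairwise results:
  Design 7 vs Design 6: Design 6 wins 4–1.
  Design 7 vs Design 9: Design 9 wins 4–1.
  Design 7 vs Design 1: Design 1 wins 5–0.
  Design 7 vs Design 3: Design 3 wins 5–0.
  Design 6 vs Design 9: Design 9 wins 3–2.
  Design 6 vs Design 1: Design 1 wins 3–2.
  Design 6 vs Design 3: Design 3 wins 3–2.
  Design 9 vs Design 1: Design 1 wins 3–2.
  Design 9 vs Design 3: Design 9 wins 3–2.
  Design 1 vs Design 3: Design 1 wins 3–2.
Copeland scores (wins − losses):
  Design 7: 0 − 4 = -4
  Design 6: 1 − 3 = -2
  Design 9: 3 − 1 = 2
  Design 1: 4 − 0 = 4
  Design 3: 2 − 2 = 0
Design 1 has the best Copeland score.

Design 1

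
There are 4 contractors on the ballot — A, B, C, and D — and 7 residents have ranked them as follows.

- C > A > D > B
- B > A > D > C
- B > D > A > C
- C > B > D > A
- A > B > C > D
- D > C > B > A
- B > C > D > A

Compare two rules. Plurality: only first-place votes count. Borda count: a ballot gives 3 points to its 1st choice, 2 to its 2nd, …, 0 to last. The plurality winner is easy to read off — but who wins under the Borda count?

B

Plurality first-place counts: A 1, B 3, C 2, D 1 → B.
Borda totals: A 8, B 14, C 11, D 9 → B.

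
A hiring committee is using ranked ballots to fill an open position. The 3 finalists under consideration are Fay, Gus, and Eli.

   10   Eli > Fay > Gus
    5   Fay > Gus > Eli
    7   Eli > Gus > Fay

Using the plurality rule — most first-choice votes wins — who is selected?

First-place vote totals:
  Fay: 5
  Gus: 0
  Eli: 17
Eli has the most first-place votes.

Eli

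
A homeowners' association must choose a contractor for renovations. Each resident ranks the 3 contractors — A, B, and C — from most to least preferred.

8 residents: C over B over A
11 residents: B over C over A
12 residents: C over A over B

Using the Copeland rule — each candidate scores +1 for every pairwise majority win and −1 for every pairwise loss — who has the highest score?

Pairwise results:
  A vs B: B wins 19–12.
  A vs C: C wins 31–0.
  B vs C: C wins 20–11.
Copeland scores (wins − losses):
  A: 0 − 2 = -2
  B: 1 − 1 = 0
  C: 2 − 0 = 2
C has the best Copeland score.

C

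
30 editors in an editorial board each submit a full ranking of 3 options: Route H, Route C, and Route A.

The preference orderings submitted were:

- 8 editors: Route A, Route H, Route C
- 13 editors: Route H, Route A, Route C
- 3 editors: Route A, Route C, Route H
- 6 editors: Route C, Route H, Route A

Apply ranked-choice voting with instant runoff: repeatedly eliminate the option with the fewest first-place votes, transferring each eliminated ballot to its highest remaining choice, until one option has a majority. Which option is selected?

Round 1: Route H 13, Route A 11, Route C 6. Route C has the fewest and is eliminated.
Round 2: Route H 19, Route A 11. Route H has a majority.

Route H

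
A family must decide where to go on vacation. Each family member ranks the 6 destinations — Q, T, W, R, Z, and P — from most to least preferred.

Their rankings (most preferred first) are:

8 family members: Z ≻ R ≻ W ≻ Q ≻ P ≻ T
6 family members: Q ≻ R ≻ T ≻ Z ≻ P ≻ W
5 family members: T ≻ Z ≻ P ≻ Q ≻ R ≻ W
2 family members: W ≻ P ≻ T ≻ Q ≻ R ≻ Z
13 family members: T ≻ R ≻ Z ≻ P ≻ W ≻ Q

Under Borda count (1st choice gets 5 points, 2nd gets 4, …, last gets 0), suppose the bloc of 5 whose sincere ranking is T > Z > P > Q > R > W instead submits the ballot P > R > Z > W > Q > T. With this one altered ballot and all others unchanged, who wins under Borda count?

R

Borda totals with the altered ballot: Q 55, T 89, W 57, R 130, Z 106, P 73.
The winner is unchanged: still R.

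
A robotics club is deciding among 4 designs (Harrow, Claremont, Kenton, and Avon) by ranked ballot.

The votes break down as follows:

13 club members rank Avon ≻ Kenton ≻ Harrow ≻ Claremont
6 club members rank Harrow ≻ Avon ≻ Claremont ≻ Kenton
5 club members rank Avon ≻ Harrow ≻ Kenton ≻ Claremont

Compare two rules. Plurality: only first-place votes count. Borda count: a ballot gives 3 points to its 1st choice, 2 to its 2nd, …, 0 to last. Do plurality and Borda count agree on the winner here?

Plurality first-place counts: Harrow 6, Claremont 0, Kenton 0, Avon 18 → Avon.
Borda totals: Harrow 41, Claremont 6, Kenton 31, Avon 66 → Avon.
The two rules agree on Avon.

Yes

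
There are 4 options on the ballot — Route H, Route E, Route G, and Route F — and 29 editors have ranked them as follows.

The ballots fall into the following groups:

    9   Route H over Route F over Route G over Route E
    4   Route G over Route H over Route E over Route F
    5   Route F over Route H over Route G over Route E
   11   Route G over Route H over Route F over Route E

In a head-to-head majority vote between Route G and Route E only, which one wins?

Route G

Ballots ranking Route G above Route E: 9+4+5+11 = 29.
Ballots ranking Route E above Route G: 0.
Route G wins the head-to-head, 29–0.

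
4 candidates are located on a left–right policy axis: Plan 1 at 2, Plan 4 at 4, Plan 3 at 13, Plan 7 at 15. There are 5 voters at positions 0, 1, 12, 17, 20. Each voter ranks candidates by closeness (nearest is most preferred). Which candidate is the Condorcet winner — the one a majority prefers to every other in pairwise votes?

With single-peaked preferences on a line, the Condorcet winner is the candidate closest to the median voter.
The median voter (position 12) is closest to Plan 3 at 13.
Check: Plan 3 vs Plan 7 — voters closer to Plan 3: 3 of 5.

Plan 3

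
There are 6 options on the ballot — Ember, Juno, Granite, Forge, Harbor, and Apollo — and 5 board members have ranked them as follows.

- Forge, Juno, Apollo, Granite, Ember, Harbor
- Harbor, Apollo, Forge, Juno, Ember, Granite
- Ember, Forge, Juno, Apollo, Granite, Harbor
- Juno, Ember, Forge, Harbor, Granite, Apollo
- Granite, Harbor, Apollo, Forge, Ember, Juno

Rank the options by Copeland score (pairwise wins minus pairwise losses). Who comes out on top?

Pairwise results:
  Ember vs Juno: Juno wins 3–2.
  Ember vs Granite: Ember wins 3–2.
  Ember vs Forge: Forge wins 3–2.
  Ember vs Harbor: Ember wins 3–2.
  Ember vs Apollo: Apollo wins 3–2.
  Juno vs Granite: Juno wins 4–1.
  Juno vs Forge: Forge wins 4–1.
  Juno vs Harbor: Juno wins 3–2.
  Juno vs Apollo: Juno wins 3–2.
  Granite vs Forge: Forge wins 4–1.
  Granite vs Harbor: Granite wins 3–2.
  Granite vs Apollo: Apollo wins 3–2.
  Forge vs Harbor: Forge wins 3–2.
  Forge vs Apollo: Forge wins 3–2.
  Harbor vs Apollo: Harbor wins 3–2.
Copeland scores (wins − losses):
  Ember: 2 − 3 = -1
  Juno: 4 − 1 = 3
  Granite: 1 − 4 = -3
  Forge: 5 − 0 = 5
  Harbor: 1 − 4 = -3
  Apollo: 2 − 3 = -1
Forge has the best Copeland score.

Forge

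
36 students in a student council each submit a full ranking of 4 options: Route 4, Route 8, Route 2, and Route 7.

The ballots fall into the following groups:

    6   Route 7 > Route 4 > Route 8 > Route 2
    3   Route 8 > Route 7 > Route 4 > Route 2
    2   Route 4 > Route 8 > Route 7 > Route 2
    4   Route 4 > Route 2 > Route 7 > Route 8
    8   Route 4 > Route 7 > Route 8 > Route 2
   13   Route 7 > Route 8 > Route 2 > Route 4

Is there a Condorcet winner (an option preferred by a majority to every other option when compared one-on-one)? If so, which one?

Route 7

Head-to-head results (36 voters total):
Route 4 vs Route 8: Route 4 wins 20–16.
Route 4 vs Route 2: Route 4 wins 23–13.
Route 4 vs Route 7: Route 7 wins 22–14.
Route 8 vs Route 2: Route 8 wins 32–4.
Route 8 vs Route 7: Route 7 wins 31–5.
Route 2 vs Route 7: Route 7 wins 32–4.
Route 7 beats each rival — Route 4 (22–14), Route 8 (31–5), Route 2 (32–4) — so Route 7 is the Condorcet winner.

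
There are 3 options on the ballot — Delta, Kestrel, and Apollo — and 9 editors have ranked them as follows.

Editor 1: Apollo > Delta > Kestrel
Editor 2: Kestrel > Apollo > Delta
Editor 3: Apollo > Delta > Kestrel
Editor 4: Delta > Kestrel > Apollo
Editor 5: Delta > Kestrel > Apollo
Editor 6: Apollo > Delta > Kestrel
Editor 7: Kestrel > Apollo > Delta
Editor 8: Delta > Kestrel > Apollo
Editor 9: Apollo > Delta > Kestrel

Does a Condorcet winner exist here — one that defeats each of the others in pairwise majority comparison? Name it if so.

Head-to-head results (9 voters total):
Delta vs Kestrel: Delta wins 7–2.
Delta vs Apollo: Apollo wins 6–3.
Kestrel vs Apollo: Kestrel wins 5–4.
No candidate beats all others: Delta beats Kestrel beats Apollo beats Delta, a majority cycle.

There is no Condorcet winner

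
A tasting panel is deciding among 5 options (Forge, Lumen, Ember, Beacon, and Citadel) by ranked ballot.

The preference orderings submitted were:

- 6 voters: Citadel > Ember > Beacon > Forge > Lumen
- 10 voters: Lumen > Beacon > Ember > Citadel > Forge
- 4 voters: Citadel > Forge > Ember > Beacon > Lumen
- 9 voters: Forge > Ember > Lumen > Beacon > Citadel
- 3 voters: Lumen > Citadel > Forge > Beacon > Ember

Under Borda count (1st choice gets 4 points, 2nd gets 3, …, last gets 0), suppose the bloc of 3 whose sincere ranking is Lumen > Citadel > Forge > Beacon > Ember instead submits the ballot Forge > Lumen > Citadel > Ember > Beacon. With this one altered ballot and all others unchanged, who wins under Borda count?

Borda totals with the altered ballot: Forge 66, Lumen 67, Ember 76, Beacon 55, Citadel 56.
The winner is unchanged: still Ember.

Ember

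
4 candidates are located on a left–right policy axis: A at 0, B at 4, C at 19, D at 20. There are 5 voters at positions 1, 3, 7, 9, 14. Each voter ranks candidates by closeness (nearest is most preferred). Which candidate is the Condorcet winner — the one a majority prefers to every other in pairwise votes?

With single-peaked preferences on a line, the Condorcet winner is the candidate closest to the median voter.
The median voter (position 7) is closest to B at 4.
Check: B vs C — voters closer to B: 4 of 5.

B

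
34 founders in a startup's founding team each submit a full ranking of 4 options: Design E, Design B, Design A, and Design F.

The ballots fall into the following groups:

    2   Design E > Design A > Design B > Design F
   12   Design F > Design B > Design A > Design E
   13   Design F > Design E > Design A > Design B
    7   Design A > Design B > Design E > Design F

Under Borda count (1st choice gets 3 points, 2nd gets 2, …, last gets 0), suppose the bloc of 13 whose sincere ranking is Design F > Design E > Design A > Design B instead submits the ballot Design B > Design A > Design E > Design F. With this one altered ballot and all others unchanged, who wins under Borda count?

Borda totals with the altered ballot: Design E 26, Design B 79, Design A 63, Design F 36.
The switch changes the winner from Design F to Design B.

Design B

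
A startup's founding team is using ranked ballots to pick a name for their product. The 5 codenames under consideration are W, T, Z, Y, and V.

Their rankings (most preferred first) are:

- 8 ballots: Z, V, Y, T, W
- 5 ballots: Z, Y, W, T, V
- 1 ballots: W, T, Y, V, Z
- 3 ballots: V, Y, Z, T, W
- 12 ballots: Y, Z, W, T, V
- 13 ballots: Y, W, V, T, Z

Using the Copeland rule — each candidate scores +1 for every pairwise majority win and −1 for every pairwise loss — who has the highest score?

Pairwise results:
  W vs T: W wins 31–11.
  W vs Z: Z wins 28–14.
  W vs Y: Y wins 41–1.
  W vs V: W wins 31–11.
  T vs Z: Z wins 28–14.
  T vs Y: Y wins 41–1.
  T vs V: V wins 24–18.
  Z vs Y: Y wins 29–13.
  Z vs V: Z wins 25–17.
  Y vs V: Y wins 31–11.
Copeland scores (wins − losses):
  W: 2 − 2 = 0
  T: 0 − 4 = -4
  Z: 3 − 1 = 2
  Y: 4 − 0 = 4
  V: 1 − 3 = -2
Y has the best Copeland score.

Y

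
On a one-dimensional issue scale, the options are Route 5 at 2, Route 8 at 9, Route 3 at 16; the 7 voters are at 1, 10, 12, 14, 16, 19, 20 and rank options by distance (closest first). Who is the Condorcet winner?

Route 3

With single-peaked preferences on a line, the Condorcet winner is the candidate closest to the median voter.
The median voter (position 14) is closest to Route 3 at 16.
Check: Route 3 vs Route 8 — voters closer to Route 3: 4 of 7.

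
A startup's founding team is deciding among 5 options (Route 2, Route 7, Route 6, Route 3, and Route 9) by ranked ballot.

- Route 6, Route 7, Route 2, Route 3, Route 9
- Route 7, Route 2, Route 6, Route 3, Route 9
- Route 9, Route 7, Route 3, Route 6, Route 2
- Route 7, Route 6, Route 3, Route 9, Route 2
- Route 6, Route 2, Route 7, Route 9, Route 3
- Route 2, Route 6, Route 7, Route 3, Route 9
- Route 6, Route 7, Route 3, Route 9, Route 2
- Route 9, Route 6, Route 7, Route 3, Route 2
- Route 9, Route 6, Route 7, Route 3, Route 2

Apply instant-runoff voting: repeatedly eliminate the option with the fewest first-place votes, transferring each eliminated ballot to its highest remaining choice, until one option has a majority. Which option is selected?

Route 6

Round 1: Route 6 3, Route 9 3, Route 7 2, Route 2 1, Route 3 0. Route 3 has the fewest and is eliminated.
Round 2: Route 6 3, Route 9 3, Route 7 2, Route 2 1. Route 2 has the fewest and is eliminated.
Round 3: Route 6 4, Route 9 3, Route 7 2. Route 7 has the fewest and is eliminated.
Round 4: Route 6 6, Route 9 3. Route 6 has a majority.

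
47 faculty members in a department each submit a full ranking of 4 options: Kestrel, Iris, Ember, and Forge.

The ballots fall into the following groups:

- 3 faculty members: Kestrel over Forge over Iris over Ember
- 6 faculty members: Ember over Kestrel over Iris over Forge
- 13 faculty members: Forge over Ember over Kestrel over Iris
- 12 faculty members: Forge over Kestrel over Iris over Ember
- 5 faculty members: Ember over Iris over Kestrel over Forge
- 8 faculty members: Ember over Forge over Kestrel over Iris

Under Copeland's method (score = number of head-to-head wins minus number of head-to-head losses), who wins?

Pairwise results:
  Kestrel vs Iris: Kestrel wins 42–5.
  Kestrel vs Ember: Ember wins 32–15.
  Kestrel vs Forge: Forge wins 33–14.
  Iris vs Ember: Ember wins 32–15.
  Iris vs Forge: Forge wins 36–11.
  Ember vs Forge: Forge wins 28–19.
Copeland scores (wins − losses):
  Kestrel: 1 − 2 = -1
  Iris: 0 − 3 = -3
  Ember: 2 − 1 = 1
  Forge: 3 − 0 = 3
Forge has the best Copeland score.

Forge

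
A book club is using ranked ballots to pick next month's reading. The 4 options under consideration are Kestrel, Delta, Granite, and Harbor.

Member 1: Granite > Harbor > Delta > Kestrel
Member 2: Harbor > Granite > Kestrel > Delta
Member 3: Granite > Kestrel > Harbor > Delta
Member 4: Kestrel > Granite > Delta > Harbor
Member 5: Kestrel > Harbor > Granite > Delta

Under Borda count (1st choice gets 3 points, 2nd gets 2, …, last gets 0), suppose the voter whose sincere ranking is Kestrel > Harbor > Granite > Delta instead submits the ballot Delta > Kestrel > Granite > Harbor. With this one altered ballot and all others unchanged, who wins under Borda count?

Borda totals with the altered ballot: Kestrel 8, Delta 5, Granite 11, Harbor 6.
The winner is unchanged: still Granite.

Granite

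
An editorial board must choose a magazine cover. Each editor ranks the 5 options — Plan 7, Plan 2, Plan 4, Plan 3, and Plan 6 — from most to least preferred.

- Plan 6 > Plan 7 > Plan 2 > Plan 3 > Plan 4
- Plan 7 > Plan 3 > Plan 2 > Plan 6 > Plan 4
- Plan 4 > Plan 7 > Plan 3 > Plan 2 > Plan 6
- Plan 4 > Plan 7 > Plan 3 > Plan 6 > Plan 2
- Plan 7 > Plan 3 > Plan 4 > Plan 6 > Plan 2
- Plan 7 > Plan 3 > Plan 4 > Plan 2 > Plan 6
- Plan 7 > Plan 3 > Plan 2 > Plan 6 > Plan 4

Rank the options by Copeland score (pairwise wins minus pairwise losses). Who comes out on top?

Pairwise results:
  Plan 7 vs Plan 2: Plan 7 wins 7–0.
  Plan 7 vs Plan 4: Plan 7 wins 5–2.
  Plan 7 vs Plan 3: Plan 7 wins 7–0.
  Plan 7 vs Plan 6: Plan 7 wins 6–1.
  Plan 2 vs Plan 4: Plan 4 wins 4–3.
  Plan 2 vs Plan 3: Plan 3 wins 6–1.
  Plan 2 vs Plan 6: Plan 2 wins 4–3.
  Plan 4 vs Plan 3: Plan 3 wins 5–2.
  Plan 4 vs Plan 6: Plan 4 wins 4–3.
  Plan 3 vs Plan 6: Plan 3 wins 6–1.
Copeland scores (wins − losses):
  Plan 7: 4 − 0 = 4
  Plan 2: 1 − 3 = -2
  Plan 4: 2 − 2 = 0
  Plan 3: 3 − 1 = 2
  Plan 6: 0 − 4 = -4
Plan 7 has the best Copeland score.

Plan 7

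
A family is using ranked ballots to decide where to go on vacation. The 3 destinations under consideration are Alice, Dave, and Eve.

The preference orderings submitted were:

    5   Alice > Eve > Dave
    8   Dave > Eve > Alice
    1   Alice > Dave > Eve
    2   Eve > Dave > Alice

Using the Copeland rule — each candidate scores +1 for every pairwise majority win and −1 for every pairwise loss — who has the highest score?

Pairwise results:
  Alice vs Dave: Dave wins 10–6.
  Alice vs Eve: Eve wins 10–6.
  Dave vs Eve: Dave wins 9–7.
Copeland scores (wins − losses):
  Alice: 0 − 2 = -2
  Dave: 2 − 0 = 2
  Eve: 1 − 1 = 0
Dave has the best Copeland score.

Dave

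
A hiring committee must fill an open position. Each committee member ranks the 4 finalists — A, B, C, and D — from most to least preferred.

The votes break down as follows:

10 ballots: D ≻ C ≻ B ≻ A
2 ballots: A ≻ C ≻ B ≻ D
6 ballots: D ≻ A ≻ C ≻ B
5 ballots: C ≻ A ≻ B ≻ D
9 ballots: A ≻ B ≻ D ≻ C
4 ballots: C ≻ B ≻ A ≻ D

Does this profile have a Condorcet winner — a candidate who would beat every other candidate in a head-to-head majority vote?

No

Head-to-head results (36 voters total):
A vs B: A wins 22–14.
A vs C: C wins 19–17.
A vs D: A wins 20–16.
B vs C: C wins 27–9.
B vs D: B wins 20–16.
C vs D: D wins 25–11.
No candidate beats all others: A beats D beats C beats A, a majority cycle.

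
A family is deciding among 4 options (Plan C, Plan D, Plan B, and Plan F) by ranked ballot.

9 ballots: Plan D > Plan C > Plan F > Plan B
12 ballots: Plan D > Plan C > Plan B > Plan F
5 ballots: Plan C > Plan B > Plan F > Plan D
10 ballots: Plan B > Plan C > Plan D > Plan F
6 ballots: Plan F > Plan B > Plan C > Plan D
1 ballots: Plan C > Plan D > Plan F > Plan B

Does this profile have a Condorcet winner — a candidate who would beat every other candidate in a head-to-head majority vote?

Yes

Head-to-head results (43 voters total):
Plan C vs Plan D: Plan C wins 22–21.
Plan C vs Plan B: Plan C wins 27–16.
Plan C vs Plan F: Plan C wins 37–6.
Plan D vs Plan B: Plan D wins 22–21.
Plan D vs Plan F: Plan D wins 32–11.
Plan B vs Plan F: Plan B wins 27–16.
Plan C beats each rival — Plan D (22–21), Plan B (27–16), Plan F (37–6) — so Plan C is the Condorcet winner.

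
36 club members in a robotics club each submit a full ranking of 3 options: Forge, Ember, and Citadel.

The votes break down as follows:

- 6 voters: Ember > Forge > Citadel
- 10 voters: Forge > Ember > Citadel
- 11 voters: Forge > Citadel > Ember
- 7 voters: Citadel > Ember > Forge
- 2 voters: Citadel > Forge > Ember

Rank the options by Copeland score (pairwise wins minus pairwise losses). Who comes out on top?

Forge

Pairwise results:
  Forge vs Ember: Forge wins 23–13.
  Forge vs Citadel: Forge wins 27–9.
  Ember vs Citadel: Citadel wins 20–16.
Copeland scores (wins − losses):
  Forge: 2 − 0 = 2
  Ember: 0 − 2 = -2
  Citadel: 1 − 1 = 0
Forge has the best Copeland score.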